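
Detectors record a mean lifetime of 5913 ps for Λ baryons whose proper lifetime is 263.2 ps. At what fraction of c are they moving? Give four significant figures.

β = 0.9990

γ = Δt/τ₀ = 5913/263.2 = 22.47
β = √(1 − 1/γ²) = √(1 − 0.001981) = √0.9980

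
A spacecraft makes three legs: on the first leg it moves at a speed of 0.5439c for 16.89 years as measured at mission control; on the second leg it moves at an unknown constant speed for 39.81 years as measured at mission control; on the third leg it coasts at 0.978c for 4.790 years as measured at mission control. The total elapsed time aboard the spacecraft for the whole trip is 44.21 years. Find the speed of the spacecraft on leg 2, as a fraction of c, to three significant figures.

β = 0.684

Leg 1: γ = 1/√(1 − 0.5439²) = 1/√0.7042 = 1.192; τ_1 = 16.89/1.192 = 14.17 years.
Leg 2: speed unknown; τ_2 = 39.81/γ_2.
Leg 3: γ = 1/√(1 − 0.978²) = 1/√0.04352 = 4.794; τ_3 = 4.790/4.794 = 0.9992 years.
Total proper time: 14.17 + τ_2 + 0.9992 = 44.21, so τ_2 = 44.21 − 15.17 = 29.04 years.
γ_2 = 39.81/29.04 = 1.371; β = √(1 − 1/γ²) = √0.4680.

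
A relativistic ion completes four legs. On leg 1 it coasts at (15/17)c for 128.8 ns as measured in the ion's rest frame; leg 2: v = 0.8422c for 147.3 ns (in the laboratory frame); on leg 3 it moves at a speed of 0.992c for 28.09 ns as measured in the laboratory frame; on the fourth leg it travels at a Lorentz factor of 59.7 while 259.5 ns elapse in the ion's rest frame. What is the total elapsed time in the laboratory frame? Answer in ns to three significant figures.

Leg 1: γ = 1/√(1 − (15/17)²) = 17/8 = 2.125; Δt_1 = 2.125 × 128.8 = 273.7 ns.
Leg 2: 147.3 ns is already measured in the laboratory frame.
Leg 3: 28.09 ns is already measured in the laboratory frame.
Leg 4: γ = 59.7; Δt_4 = 59.70 × 259.5 = 1.549×10⁴ ns.
Total: 273.7 + 147.3 + 28.09 + 1.549×10⁴ ns.

Δt = 1.59×10⁴ ns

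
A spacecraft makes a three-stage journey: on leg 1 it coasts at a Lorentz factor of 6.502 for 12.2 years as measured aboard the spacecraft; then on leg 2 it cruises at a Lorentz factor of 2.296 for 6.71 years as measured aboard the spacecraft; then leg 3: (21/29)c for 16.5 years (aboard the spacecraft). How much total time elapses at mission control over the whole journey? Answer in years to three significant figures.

Leg 1: γ = 6.502; Δt_1 = 6.502 × 12.2 = 79.32 years.
Leg 2: γ = 2.296; Δt_2 = 2.296 × 6.71 = 15.41 years.
Leg 3: γ = 1/√(1 − (21/29)²) = 29/20 = 1.450; Δt_3 = 1.450 × 16.5 = 23.93 years.
Total: 79.32 + 15.41 + 23.93 years.

Δt = 119 years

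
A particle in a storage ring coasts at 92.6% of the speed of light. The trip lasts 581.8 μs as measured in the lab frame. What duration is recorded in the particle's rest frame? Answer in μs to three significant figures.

β = 0.926; γ = 1/√(1 − 0.926²) = 1/√0.1425 = 2.649
The interval measured in the lab frame is the dilated one; the clock in the particle's rest frame measures the proper time τ = Δt/γ = 581.8/2.649 μs.

τ = 220 μs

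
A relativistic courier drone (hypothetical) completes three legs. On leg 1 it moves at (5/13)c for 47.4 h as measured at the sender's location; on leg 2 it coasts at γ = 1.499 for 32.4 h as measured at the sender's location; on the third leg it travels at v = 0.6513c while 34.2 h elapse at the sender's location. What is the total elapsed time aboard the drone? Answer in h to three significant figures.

Leg 1: γ = 1/√(1 − (5/13)²) = 13/12 ≈ 1.083; τ_1 = 47.4/1.083 = 43.75 h.
Leg 2: γ = 1.499; τ_2 = 32.4/1.499 = 21.61 h.
Leg 3: γ = 1/√(1 − 0.6513²) = 1/√0.5758 = 1.318; τ_3 = 34.2/1.318 = 25.95 h.
Total: 43.75 + 21.61 + 25.95 h.

τ = 91.3 h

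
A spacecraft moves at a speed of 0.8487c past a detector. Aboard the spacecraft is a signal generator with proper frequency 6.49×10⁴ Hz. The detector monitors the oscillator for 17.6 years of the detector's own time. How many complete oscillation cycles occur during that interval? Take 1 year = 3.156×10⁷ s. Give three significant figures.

N = 1.91×10¹³

γ = 1/√(1 − 0.8487²) = 1/√0.2797 = 1.891
During 17.6 years of lab time, the oscillator's proper time advances by τ = Δt/γ = 17.6/1.891 = 9.308 years = 2.938×10⁸ s.
N = f × τ = 6.49×10⁴ × 2.938×10⁸ = 1.907×10¹³.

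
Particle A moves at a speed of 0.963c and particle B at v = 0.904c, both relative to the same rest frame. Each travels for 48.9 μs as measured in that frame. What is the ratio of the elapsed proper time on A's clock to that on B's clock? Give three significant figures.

τ_A/τ_B = 0.630

A: γ = 1/√(1 − 0.963²) = 1/√0.07263 = 3.711. B: γ = 1/√(1 − 0.904²) = 1/√0.1828 = 2.339.
τ_A/τ_B = γ_B/γ_A = 2.339/3.711 = 0.6304, so τ_A/τ_B = 0.6304.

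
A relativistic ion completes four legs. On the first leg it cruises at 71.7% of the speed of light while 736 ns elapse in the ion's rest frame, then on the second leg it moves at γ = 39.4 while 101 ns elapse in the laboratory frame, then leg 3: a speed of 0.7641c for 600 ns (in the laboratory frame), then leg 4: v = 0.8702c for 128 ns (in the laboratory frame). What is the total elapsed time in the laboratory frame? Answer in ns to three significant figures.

Δt = 1880 ns

Leg 1: β = 0.717; γ = 1/√(1 − 0.717²) = 1/√0.4859 = 1.435; Δt_1 = 1.435 × 736 = 1056 ns.
Leg 2: 101 ns is already measured in the laboratory frame.
Leg 3: 600 ns is already measured in the laboratory frame.
Leg 4: 128 ns is already measured in the laboratory frame.
Total: 1056 + 101.0 + 600.0 + 128.0 ns.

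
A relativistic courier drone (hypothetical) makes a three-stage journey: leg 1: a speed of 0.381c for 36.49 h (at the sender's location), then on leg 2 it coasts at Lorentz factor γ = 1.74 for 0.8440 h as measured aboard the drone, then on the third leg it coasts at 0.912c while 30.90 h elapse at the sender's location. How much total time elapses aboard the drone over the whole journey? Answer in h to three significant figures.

Leg 1: γ = 1/√(1 − 0.381²) = 1/√0.8548 = 1.082; τ_1 = 36.49/1.082 = 33.74 h.
Leg 2: 0.8440 h is already measured aboard the drone.
Leg 3: γ = 1/√(1 − 0.912²) = 1/√0.1683 = 2.438; τ_3 = 30.90/2.438 = 12.67 h.
Total: 33.74 + 0.8440 + 12.67 h.

τ = 47.3 h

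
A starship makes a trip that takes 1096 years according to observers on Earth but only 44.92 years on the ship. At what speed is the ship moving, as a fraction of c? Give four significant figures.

The proper time is measured on the ship (both events occur at the ship's location); Δt is measured on Earth. γ = Δt/τ = 1096/44.92 = 24.40.
β = √(1 − 1/γ²) = √(1 − 0.001680) = √0.9983

β = 0.9992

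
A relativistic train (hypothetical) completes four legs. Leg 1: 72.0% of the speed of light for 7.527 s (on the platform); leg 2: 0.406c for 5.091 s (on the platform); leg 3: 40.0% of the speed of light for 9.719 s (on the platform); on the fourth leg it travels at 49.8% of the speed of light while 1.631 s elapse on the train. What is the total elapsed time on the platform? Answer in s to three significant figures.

Leg 1: 7.527 s is already measured on the platform.
Leg 2: 5.091 s is already measured on the platform.
Leg 3: 9.719 s is already measured on the platform.
Leg 4: β = 0.498; γ = 1/√(1 − 0.498²) = 1/√0.7520 = 1.153; Δt_4 = 1.153 × 1.631 = 1.881 s.
Total: 7.527 + 5.091 + 9.719 + 1.881 s.

Δt = 24.2 s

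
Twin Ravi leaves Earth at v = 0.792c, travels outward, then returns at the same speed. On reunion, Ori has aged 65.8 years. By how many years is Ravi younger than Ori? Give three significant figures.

γ = 1/√(1 − 0.792²) = 1/√0.3727 = 1.638
Ravi's elapsed proper time: τ = 65.8/1.638 = 40.17 years.
Age gap = Δt − τ = 65.8 − 40.17 years.

Δt − τ = 25.6 years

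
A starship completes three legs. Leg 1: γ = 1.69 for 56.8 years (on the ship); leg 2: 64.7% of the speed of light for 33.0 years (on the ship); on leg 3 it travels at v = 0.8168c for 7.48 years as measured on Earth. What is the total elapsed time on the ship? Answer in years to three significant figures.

τ = 94.1 years

Leg 1: 56.8 years is already measured on the ship.
Leg 2: 33.0 years is already measured on the ship.
Leg 3: γ = 1/√(1 − 0.8168²) = 1/√0.3328 = 1.733; τ_3 = 7.48/1.733 = 4.315 years.
Total: 56.80 + 33.00 + 4.315 years.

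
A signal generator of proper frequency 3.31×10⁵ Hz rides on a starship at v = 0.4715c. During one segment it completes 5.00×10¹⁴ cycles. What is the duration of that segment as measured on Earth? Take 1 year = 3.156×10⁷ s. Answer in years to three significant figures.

Δt = 54.3 years

γ = 1/√(1 − 0.4715²) = 1/√0.7777 = 1.134
Proper time for N cycles: τ = N/f = 5.00×10¹⁴/(3.31×10⁵) = 1.511×10⁹ s = 47.86 years.
Lab-frame duration Δt = γτ = 1.134 × 47.86 = 54.28 years.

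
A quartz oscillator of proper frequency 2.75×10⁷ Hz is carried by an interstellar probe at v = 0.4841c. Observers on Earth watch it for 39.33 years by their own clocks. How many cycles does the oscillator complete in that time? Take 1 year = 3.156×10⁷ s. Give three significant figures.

N = 2.99×10¹⁶

γ = 1/√(1 − 0.4841²) = 1/√0.7656 = 1.143
During 39.33 years of lab time, the oscillator's proper time advances by τ = Δt/γ = 39.33/1.143 = 34.41 years = 1.086×10⁹ s.
N = f × τ = 2.75×10⁷ × 1.086×10⁹ = 2.987×10¹⁶.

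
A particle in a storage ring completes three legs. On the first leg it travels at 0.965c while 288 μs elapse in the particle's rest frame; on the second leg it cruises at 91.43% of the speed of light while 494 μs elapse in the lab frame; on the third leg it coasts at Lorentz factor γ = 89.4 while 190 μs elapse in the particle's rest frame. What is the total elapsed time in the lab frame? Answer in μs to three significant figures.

Leg 1: γ = 1/√(1 − 0.965²) = 1/√0.06878 = 3.813; Δt_1 = 3.813 × 288 = 1098 μs.
Leg 2: 494 μs is already measured in the lab frame.
Leg 3: γ = 89.4; Δt_3 = 89.40 × 190 = 1.699×10⁴ μs.
Total: 1098 + 494.0 + 1.699×10⁴ μs.

Δt = 1.86×10⁴ μs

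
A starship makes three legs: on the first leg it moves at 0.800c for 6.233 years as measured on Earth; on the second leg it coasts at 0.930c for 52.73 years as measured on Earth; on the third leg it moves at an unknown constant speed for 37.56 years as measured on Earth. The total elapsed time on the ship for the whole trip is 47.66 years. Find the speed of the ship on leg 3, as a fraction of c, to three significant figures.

β = 0.757

Leg 1: γ = 1/√(1 − 0.800²) = 5/3 ≈ 1.667; τ_1 = 6.233/1.667 = 3.740 years.
Leg 2: γ = 1/√(1 − 0.930²) = 1/√0.1351 = 2.721; τ_2 = 52.73/2.721 = 19.38 years.
Leg 3: speed unknown; τ_3 = 37.56/γ_3.
Total proper time: 3.740 + 19.38 + τ_3 = 47.66, so τ_3 = 47.66 − 23.12 = 24.54 years.
γ_3 = 37.56/24.54 = 1.531; β = √(1 − 1/γ²) = √0.5732.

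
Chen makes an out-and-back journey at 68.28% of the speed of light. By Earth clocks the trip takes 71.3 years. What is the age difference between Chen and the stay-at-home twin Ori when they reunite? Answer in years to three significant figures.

β = 0.6828; γ = 1/√(1 − 0.6828²) = 1/√0.5338 = 1.369
Chen's elapsed proper time: τ = 71.3/1.369 = 52.09 years.
Age gap = Δt − τ = 71.3 − 52.09 years.

Δt − τ = 19.2 years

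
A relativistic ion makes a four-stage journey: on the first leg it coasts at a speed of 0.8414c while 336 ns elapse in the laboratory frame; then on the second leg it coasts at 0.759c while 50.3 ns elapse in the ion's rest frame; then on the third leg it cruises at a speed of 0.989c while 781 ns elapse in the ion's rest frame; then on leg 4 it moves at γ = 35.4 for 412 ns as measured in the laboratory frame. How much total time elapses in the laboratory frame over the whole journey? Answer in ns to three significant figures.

Δt = 6110 ns

Leg 1: 336 ns is already measured in the laboratory frame.
Leg 2: γ = 1/√(1 − 0.759²) = 1/√0.4239 = 1.536; Δt_2 = 1.536 × 50.3 = 77.25 ns.
Leg 3: γ = 1/√(1 − 0.989²) = 1/√0.02188 = 6.761; Δt_3 = 6.761 × 781 = 5280 ns.
Leg 4: 412 ns is already measured in the laboratory frame.
Total: 336.0 + 77.25 + 5280 + 412.0 ns.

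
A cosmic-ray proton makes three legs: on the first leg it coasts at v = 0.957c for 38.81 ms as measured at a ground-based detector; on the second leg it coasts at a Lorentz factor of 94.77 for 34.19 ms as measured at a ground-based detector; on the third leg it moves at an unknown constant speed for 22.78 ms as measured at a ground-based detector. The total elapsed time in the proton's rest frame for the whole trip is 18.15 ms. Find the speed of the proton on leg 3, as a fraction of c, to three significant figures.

Leg 1: γ = 1/√(1 − 0.957²) = 1/√0.08415 = 3.447; τ_1 = 38.81/3.447 = 11.26 ms.
Leg 2: γ = 94.77; τ_2 = 34.19/94.77 = 0.3608 ms.
Leg 3: speed unknown; τ_3 = 22.78/γ_3.
Total proper time: 11.26 + 0.3608 + τ_3 = 18.15, so τ_3 = 18.15 − 11.62 = 6.531 ms.
γ_3 = 22.78/6.531 = 3.488; β = √(1 − 1/γ²) = √0.9178.

β = 0.958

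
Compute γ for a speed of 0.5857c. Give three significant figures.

γ = 1/√(1 − 0.5857²) = 1/√0.6570 = 1.234

γ = 1.23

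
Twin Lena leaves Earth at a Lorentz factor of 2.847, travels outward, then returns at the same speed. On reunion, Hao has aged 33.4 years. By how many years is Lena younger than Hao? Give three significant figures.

Δt − τ = 21.7 years

γ = 2.847
Lena's elapsed proper time: τ = 33.4/2.847 = 11.73 years.
Age gap = Δt − τ = 33.4 − 11.73 years.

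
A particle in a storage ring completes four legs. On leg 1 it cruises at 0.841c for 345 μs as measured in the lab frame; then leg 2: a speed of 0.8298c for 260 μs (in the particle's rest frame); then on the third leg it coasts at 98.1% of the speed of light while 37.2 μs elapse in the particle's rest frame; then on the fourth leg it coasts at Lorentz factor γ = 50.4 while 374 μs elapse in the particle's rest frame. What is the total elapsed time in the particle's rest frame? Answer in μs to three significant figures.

τ = 858 μs

Leg 1: γ = 1/√(1 − 0.841²) = 1/√0.2927 = 1.848; τ_1 = 345/1.848 = 186.7 μs.
Leg 2: 260 μs is already measured in the particle's rest frame.
Leg 3: 37.2 μs is already measured in the particle's rest frame.
Leg 4: 374 μs is already measured in the particle's rest frame.
Total: 186.7 + 260.0 + 37.20 + 374.0 μs.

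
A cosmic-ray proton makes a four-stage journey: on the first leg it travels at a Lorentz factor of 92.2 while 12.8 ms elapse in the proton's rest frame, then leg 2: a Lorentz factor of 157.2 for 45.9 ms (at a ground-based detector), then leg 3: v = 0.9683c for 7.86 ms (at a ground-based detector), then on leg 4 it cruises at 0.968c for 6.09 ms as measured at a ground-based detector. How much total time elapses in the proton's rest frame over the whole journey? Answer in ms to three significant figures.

Leg 1: 12.8 ms is already measured in the proton's rest frame.
Leg 2: γ = 157.2; τ_2 = 45.9/157.2 = 0.2920 ms.
Leg 3: γ = 1/√(1 − 0.9683²) = 1/√0.06240 = 4.003; τ_3 = 7.86/4.003 = 1.963 ms.
Leg 4: γ = 1/√(1 − 0.968²) = 1/√0.06298 = 3.985; τ_4 = 6.09/3.985 = 1.528 ms.
Total: 12.80 + 0.2920 + 1.963 + 1.528 ms.

τ = 16.6 ms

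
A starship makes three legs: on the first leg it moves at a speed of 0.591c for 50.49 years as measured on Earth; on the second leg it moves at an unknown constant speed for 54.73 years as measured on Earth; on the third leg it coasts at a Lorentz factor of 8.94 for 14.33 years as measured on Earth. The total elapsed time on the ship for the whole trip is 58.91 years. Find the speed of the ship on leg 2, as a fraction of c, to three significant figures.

β = 0.953

Leg 1: γ = 1/√(1 − 0.591²) = 1/√0.6507 = 1.240; τ_1 = 50.49/1.240 = 40.73 years.
Leg 2: speed unknown; τ_2 = 54.73/γ_2.
Leg 3: γ = 8.94; τ_3 = 14.33/8.940 = 1.603 years.
Total proper time: 40.73 + τ_2 + 1.603 = 58.91, so τ_2 = 58.91 − 42.33 = 16.58 years.
γ_2 = 54.73/16.58 = 3.301; β = √(1 − 1/γ²) = √0.9082.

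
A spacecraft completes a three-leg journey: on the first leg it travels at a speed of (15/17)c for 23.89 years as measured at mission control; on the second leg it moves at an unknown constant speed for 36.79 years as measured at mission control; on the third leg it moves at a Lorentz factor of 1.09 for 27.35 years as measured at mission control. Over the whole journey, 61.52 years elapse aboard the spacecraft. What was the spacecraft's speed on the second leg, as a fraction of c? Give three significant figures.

β = 0.729

Leg 1: γ = 1/√(1 − (15/17)²) = 17/8 = 2.125; τ_1 = 23.89/2.125 = 11.24 years.
Leg 2: speed unknown; τ_2 = 36.79/γ_2.
Leg 3: γ = 1.09; τ_3 = 27.35/1.090 = 25.09 years.
Total proper time: 11.24 + τ_2 + 25.09 = 61.52, so τ_2 = 61.52 − 36.33 = 25.19 years.
γ_2 = 36.79/25.19 = 1.461; β = √(1 − 1/γ²) = √0.5313.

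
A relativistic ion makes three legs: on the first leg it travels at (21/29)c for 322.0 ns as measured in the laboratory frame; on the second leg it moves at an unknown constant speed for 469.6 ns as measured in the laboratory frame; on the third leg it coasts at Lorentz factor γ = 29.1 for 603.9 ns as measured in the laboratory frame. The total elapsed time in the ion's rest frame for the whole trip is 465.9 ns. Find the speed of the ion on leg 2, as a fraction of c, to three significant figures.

β = 0.880

Leg 1: γ = 1/√(1 − (21/29)²) = 29/20 = 1.450; τ_1 = 322.0/1.450 = 222.1 ns.
Leg 2: speed unknown; τ_2 = 469.6/γ_2.
Leg 3: γ = 29.1; τ_3 = 603.9/29.10 = 20.75 ns.
Total proper time: 222.1 + τ_2 + 20.75 = 465.9, so τ_2 = 465.9 − 242.8 = 223.1 ns.
γ_2 = 469.6/223.1 = 2.105; β = √(1 − 1/γ²) = √0.7743.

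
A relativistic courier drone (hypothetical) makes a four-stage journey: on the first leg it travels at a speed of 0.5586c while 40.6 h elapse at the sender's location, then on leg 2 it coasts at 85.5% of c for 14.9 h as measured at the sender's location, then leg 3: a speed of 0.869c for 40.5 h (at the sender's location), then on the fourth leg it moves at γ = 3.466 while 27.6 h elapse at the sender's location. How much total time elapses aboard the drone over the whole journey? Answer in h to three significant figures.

Leg 1: γ = 1/√(1 − 0.5586²) = 1/√0.6880 = 1.206; τ_1 = 40.6/1.206 = 33.68 h.
Leg 2: β = 0.855; γ = 1/√(1 − 0.855²) = 1/√0.2690 = 1.928; τ_2 = 14.9/1.928 = 7.728 h.
Leg 3: γ = 1/√(1 − 0.869²) = 1/√0.2448 = 2.021; τ_3 = 40.5/2.021 = 20.04 h.
Leg 4: γ = 3.466; τ_4 = 27.6/3.466 = 7.963 h.
Total: 33.68 + 7.728 + 20.04 + 7.963 h.

τ = 69.4 h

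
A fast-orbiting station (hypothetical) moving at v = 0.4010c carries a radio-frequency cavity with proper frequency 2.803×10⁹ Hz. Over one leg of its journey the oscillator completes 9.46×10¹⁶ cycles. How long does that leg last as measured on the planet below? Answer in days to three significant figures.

Δt = 426 days

γ = 1/√(1 − 0.4010²) = 1/√0.8392 = 1.092
Proper time for N cycles: τ = N/f = 9.46×10¹⁶/(2.803×10⁹) = 3.375×10⁷ s = 390.6 days.
Lab-frame duration Δt = γτ = 1.092 × 390.6 = 426.4 days.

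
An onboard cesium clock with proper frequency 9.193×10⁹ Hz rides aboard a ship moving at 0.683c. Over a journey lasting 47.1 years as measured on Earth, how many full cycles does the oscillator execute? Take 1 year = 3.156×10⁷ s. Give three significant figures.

N = 9.98×10¹⁸

γ = 1/√(1 − 0.683²) = 1/√0.5335 = 1.369
The oscillator's own cycle count is N = f × τ where τ is the proper time on the ship. τ = Δt/γ = 47.1/1.369 = 34.40 years = 1.086×10⁹ s.
N = 9.193×10⁹ × 1.086×10⁹ = 9.981×10¹⁸.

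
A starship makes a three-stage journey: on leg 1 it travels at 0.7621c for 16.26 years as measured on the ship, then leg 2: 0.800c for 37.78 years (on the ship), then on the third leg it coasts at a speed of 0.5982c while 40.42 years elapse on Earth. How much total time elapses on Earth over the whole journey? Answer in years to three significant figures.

Leg 1: γ = 1/√(1 − 0.7621²) = 1/√0.4192 = 1.544; Δt_1 = 1.544 × 16.26 = 25.11 years.
Leg 2: γ = 1/√(1 − 0.800²) = 5/3 ≈ 1.667; Δt_2 = 1.667 × 37.78 = 62.97 years.
Leg 3: 40.42 years is already measured on Earth.
Total: 25.11 + 62.97 + 40.42 years.

Δt = 129 years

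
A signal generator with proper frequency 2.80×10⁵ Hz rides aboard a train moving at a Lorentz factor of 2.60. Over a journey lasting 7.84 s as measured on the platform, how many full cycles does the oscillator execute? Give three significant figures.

γ = 2.60
The oscillator's own cycle count is N = f × τ where τ is the proper time on the train. τ = Δt/γ = 7.84/2.600 = 3.015 s = 3.015×10⁰ s.
N = 2.80×10⁵ × 3.015×10⁰ = 8.443×10⁵.

N = 8.44×10⁵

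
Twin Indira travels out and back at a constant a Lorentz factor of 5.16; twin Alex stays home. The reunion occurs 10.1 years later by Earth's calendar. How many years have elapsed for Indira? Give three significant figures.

τ = 1.96 years

γ = 5.16
Indira's clock measures proper time along the trip: τ = Δt/γ = 10.1/5.160 years.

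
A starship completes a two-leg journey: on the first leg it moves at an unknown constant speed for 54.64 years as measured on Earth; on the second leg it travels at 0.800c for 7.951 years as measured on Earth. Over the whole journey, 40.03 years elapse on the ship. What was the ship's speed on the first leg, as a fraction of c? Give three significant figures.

Leg 1: speed unknown; τ_1 = 54.64/γ_1.
Leg 2: γ = 1/√(1 − 0.800²) = 5/3 ≈ 1.667; τ_2 = 7.951/1.667 = 4.771 years.
Total proper time: τ_1 + 4.771 = 40.03, so τ_1 = 40.03 − 4.771 = 35.26 years.
γ_1 = 54.64/35.26 = 1.550; β = √(1 − 1/γ²) = √0.5836.

β = 0.764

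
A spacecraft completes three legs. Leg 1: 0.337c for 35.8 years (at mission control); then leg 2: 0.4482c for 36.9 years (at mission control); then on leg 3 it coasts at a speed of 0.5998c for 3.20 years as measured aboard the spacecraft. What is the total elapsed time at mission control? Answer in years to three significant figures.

Leg 1: 35.8 years is already measured at mission control.
Leg 2: 36.9 years is already measured at mission control.
Leg 3: γ = 1/√(1 − 0.5998²) = 1/√0.6402 = 1.250; Δt_3 = 1.250 × 3.20 = 3.999 years.
Total: 35.80 + 36.90 + 3.999 years.

Δt = 76.7 years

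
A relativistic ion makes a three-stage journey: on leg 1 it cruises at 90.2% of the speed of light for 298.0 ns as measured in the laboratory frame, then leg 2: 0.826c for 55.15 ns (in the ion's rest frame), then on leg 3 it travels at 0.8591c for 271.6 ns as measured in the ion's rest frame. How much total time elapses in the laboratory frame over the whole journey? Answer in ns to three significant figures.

Δt = 927 ns

Leg 1: 298.0 ns is already measured in the laboratory frame.
Leg 2: γ = 1/√(1 − 0.826²) = 1/√0.3177 = 1.774; Δt_2 = 1.774 × 55.15 = 97.84 ns.
Leg 3: γ = 1/√(1 − 0.8591²) = 1/√0.2619 = 1.954; Δt_3 = 1.954 × 271.6 = 530.7 ns.
Total: 298.0 + 97.84 + 530.7 ns.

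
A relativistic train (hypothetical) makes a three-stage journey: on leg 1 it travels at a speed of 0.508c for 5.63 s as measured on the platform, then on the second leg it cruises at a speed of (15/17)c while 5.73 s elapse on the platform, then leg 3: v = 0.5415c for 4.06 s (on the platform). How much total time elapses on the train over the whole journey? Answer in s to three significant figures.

Leg 1: γ = 1/√(1 − 0.508²) = 1/√0.7419 = 1.161; τ_1 = 5.63/1.161 = 4.849 s.
Leg 2: γ = 1/√(1 − (15/17)²) = 17/8 = 2.125; τ_2 = 5.73/2.125 = 2.696 s.
Leg 3: γ = 1/√(1 − 0.5415²) = 1/√0.7068 = 1.189; τ_3 = 4.06/1.189 = 3.413 s.
Total: 4.849 + 2.696 + 3.413 s.

τ = 11.0 s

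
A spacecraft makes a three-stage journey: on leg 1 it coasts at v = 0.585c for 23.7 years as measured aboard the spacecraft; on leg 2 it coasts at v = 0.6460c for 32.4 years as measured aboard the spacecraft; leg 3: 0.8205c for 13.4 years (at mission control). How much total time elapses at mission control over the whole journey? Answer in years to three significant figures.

Δt = 85.1 years

Leg 1: γ = 1/√(1 − 0.585²) = 1/√0.6578 = 1.233; Δt_1 = 1.233 × 23.7 = 29.22 years.
Leg 2: γ = 1/√(1 − 0.6460²) = 1/√0.5827 = 1.310; Δt_2 = 1.310 × 32.4 = 42.45 years.
Leg 3: 13.4 years is already measured at mission control.
Total: 29.22 + 42.45 + 13.40 years.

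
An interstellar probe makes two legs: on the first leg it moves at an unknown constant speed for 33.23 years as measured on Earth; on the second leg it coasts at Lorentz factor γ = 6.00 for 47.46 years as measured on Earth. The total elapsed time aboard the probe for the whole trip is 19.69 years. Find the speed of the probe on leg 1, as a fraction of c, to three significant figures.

β = 0.935

Leg 1: speed unknown; τ_1 = 33.23/γ_1.
Leg 2: γ = 6.00; τ_2 = 47.46/6.000 = 7.910 years.
Total proper time: τ_1 + 7.910 = 19.69, so τ_1 = 19.69 − 7.910 = 11.78 years.
γ_1 = 33.23/11.78 = 2.821; β = √(1 − 1/γ²) = √0.8743.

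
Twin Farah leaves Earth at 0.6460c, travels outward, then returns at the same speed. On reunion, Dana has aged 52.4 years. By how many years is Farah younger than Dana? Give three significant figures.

Δt − τ = 12.4 years

γ = 1/√(1 − 0.6460²) = 1/√0.5827 = 1.310
Farah's elapsed proper time: τ = 52.4/1.310 = 40.00 years.
Age gap = Δt − τ = 52.4 − 40.00 years.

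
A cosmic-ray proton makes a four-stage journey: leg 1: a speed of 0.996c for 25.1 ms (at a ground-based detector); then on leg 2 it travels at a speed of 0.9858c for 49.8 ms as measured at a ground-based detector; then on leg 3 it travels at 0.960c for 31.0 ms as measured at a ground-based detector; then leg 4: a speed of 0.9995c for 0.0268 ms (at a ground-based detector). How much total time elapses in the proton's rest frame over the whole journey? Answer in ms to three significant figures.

Leg 1: γ = 1/√(1 − 0.996²) = 1/√0.007984 = 11.19; τ_1 = 25.1/11.19 = 2.243 ms.
Leg 2: γ = 1/√(1 − 0.9858²) = 1/√0.02820 = 5.955; τ_2 = 49.8/5.955 = 8.363 ms.
Leg 3: γ = 1/√(1 − 0.960²) = 25/7 ≈ 3.571; τ_3 = 31.0/3.571 = 8.680 ms.
Leg 4: γ = 1/√(1 − 0.9995²) = 1/√9.997×10⁻⁴ = 31.63; τ_4 = 0.0268/31.63 = 8.474×10⁻⁴ ms.
Total: 2.243 + 8.363 + 8.680 + 8.474×10⁻⁴ ms.

τ = 19.3 ms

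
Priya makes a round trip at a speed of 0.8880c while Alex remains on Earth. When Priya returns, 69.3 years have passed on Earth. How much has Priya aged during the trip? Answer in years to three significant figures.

γ = 1/√(1 − 0.8880²) = 1/√0.2115 = 2.175
Priya's clock measures proper time along the trip: τ = Δt/γ = 69.3/2.175 years.

τ = 31.9 years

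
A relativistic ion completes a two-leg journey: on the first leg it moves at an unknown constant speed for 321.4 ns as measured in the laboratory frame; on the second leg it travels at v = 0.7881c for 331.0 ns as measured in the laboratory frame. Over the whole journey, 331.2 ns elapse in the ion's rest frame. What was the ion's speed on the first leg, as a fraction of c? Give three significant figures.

β = 0.918

Leg 1: speed unknown; τ_1 = 321.4/γ_1.
Leg 2: γ = 1/√(1 − 0.7881²) = 1/√0.3789 = 1.625; τ_2 = 331.0/1.625 = 203.7 ns.
Total proper time: τ_1 + 203.7 = 331.2, so τ_1 = 331.2 − 203.7 = 127.5 ns.
γ_1 = 321.4/127.5 = 2.522; β = √(1 − 1/γ²) = √0.8427.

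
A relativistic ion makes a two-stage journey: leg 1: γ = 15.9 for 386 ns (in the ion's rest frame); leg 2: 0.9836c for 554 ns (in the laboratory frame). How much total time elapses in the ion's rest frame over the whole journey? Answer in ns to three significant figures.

Leg 1: 386 ns is already measured in the ion's rest frame.
Leg 2: γ = 1/√(1 − 0.9836²) = 1/√0.03253 = 5.544; τ_2 = 554/5.544 = 99.92 ns.
Total: 386.0 + 99.92 ns.

τ = 486 ns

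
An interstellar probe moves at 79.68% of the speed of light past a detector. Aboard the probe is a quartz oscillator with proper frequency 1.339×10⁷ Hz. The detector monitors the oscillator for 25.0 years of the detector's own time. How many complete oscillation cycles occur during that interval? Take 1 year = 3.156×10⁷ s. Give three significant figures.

N = 6.38×10¹⁵

β = 0.7968; γ = 1/√(1 − 0.7968²) = 1/√0.3651 = 1.655
During 25.0 years of lab time, the oscillator's proper time advances by τ = Δt/γ = 25.0/1.655 = 15.11 years = 4.767×10⁸ s.
N = f × τ = 1.339×10⁷ × 4.767×10⁸ = 6.384×10¹⁵.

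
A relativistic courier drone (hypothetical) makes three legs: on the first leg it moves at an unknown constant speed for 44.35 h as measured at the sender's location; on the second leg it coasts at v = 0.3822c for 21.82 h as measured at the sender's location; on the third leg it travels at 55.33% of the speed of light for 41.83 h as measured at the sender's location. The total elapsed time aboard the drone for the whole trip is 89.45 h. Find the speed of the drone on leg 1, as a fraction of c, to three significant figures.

β = 0.630

Leg 1: speed unknown; τ_1 = 44.35/γ_1.
Leg 2: γ = 1/√(1 − 0.3822²) = 1/√0.8539 = 1.082; τ_2 = 21.82/1.082 = 20.16 h.
Leg 3: β = 0.5533; γ = 1/√(1 − 0.5533²) = 1/√0.6939 = 1.201; τ_3 = 41.83/1.201 = 34.84 h.
Total proper time: τ_1 + 20.16 + 34.84 = 89.45, so τ_1 = 89.45 − 55.01 = 34.44 h.
γ_1 = 44.35/34.44 = 1.288; β = √(1 − 1/γ²) = √0.3969.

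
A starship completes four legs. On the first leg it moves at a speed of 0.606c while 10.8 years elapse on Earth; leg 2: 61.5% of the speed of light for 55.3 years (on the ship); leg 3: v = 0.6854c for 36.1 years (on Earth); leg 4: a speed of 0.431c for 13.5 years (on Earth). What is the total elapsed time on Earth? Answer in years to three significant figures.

Δt = 131 years

Leg 1: 10.8 years is already measured on Earth.
Leg 2: β = 0.615; γ = 1/√(1 − 0.615²) = 1/√0.6218 = 1.268; Δt_2 = 1.268 × 55.3 = 70.13 years.
Leg 3: 36.1 years is already measured on Earth.
Leg 4: 13.5 years is already measured on Earth.
Total: 10.80 + 70.13 + 36.10 + 13.50 years.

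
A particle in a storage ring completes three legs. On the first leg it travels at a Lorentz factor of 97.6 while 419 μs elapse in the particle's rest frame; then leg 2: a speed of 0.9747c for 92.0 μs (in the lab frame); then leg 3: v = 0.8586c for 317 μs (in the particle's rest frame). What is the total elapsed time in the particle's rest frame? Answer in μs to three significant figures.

Leg 1: 419 μs is already measured in the particle's rest frame.
Leg 2: γ = 1/√(1 − 0.9747²) = 1/√0.04996 = 4.474; τ_2 = 92.0/4.474 = 20.56 μs.
Leg 3: 317 μs is already measured in the particle's rest frame.
Total: 419.0 + 20.56 + 317.0 μs.

τ = 757 μs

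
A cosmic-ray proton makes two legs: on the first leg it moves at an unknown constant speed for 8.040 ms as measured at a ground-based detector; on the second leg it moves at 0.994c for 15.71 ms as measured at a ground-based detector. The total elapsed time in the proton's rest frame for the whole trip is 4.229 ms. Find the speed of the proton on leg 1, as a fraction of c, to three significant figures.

Leg 1: speed unknown; τ_1 = 8.040/γ_1.
Leg 2: γ = 1/√(1 − 0.994²) = 1/√0.01196 = 9.142; τ_2 = 15.71/9.142 = 1.718 ms.
Total proper time: τ_1 + 1.718 = 4.229, so τ_1 = 4.229 − 1.718 = 2.511 ms.
γ_1 = 8.040/2.511 = 3.202; β = √(1 − 1/γ²) = √0.9025.

β = 0.950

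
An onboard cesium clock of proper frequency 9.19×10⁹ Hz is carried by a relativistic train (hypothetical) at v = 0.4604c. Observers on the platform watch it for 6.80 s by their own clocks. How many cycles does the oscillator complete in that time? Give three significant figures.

N = 5.55×10¹⁰

γ = 1/√(1 − 0.4604²) = 1/√0.7880 = 1.126
During 6.80 s of lab time, the oscillator's proper time advances by τ = Δt/γ = 6.80/1.126 = 6.036 s = 6.036×10⁰ s.
N = f × τ = 9.19×10⁹ × 6.036×10⁰ = 5.547×10¹⁰.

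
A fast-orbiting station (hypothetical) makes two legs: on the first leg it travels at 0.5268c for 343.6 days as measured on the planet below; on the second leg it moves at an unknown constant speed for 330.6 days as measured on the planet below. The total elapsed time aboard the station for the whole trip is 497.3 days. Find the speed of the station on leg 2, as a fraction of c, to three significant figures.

β = 0.784

Leg 1: γ = 1/√(1 − 0.5268²) = 1/√0.7225 = 1.176; τ_1 = 343.6/1.176 = 292.1 days.
Leg 2: speed unknown; τ_2 = 330.6/γ_2.
Total proper time: 292.1 + τ_2 = 497.3, so τ_2 = 497.3 − 292.1 = 205.2 days.
γ_2 = 330.6/205.2 = 1.611; β = √(1 − 1/γ²) = √0.6146.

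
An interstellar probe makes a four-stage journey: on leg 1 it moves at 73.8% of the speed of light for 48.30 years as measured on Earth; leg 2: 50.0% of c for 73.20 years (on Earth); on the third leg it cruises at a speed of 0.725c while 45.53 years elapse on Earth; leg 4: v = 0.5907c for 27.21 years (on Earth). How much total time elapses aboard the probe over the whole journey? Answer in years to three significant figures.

Leg 1: β = 0.738; γ = 1/√(1 − 0.738²) = 1/√0.4554 = 1.482; τ_1 = 48.30/1.482 = 32.59 years.
Leg 2: β = 0.500; γ = 1/√(1 − 0.500²) = 1/√0.7500 = 1.155; τ_2 = 73.20/1.155 = 63.39 years.
Leg 3: γ = 1/√(1 − 0.725²) = 1/√0.4744 = 1.452; τ_3 = 45.53/1.452 = 31.36 years.
Leg 4: γ = 1/√(1 − 0.5907²) = 1/√0.6511 = 1.239; τ_4 = 27.21/1.239 = 21.96 years.
Total: 32.59 + 63.39 + 31.36 + 21.96 years.

τ = 149 years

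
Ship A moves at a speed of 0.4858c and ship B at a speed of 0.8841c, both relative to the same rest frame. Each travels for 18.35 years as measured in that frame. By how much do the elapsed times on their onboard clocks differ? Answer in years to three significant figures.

|τ_A − τ_B| = 7.46 years

A: γ = 1/√(1 − 0.4858²) = 1/√0.7640 = 1.144; τ_A = 18.35/1.144 = 16.04 years.
B: γ = 1/√(1 − 0.8841²) = 1/√0.2184 = 2.140; τ_B = 18.35/2.140 = 8.575 years.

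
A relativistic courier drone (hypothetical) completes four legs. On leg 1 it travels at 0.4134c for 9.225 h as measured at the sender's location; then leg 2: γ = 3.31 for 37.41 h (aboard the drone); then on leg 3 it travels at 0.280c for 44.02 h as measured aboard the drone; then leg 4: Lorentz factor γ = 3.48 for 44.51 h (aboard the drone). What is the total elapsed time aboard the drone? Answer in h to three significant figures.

τ = 134 h

Leg 1: γ = 1/√(1 − 0.4134²) = 1/√0.8291 = 1.098; τ_1 = 9.225/1.098 = 8.400 h.
Leg 2: 37.41 h is already measured aboard the drone.
Leg 3: 44.02 h is already measured aboard the drone.
Leg 4: 44.51 h is already measured aboard the drone.
Total: 8.400 + 37.41 + 44.02 + 44.51 h.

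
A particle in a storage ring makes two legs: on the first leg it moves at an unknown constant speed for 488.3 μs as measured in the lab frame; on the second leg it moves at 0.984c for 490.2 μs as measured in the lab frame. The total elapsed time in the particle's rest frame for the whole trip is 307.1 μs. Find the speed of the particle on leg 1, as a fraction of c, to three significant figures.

β = 0.893

Leg 1: speed unknown; τ_1 = 488.3/γ_1.
Leg 2: γ = 1/√(1 − 0.984²) = 1/√0.03174 = 5.613; τ_2 = 490.2/5.613 = 87.34 μs.
Total proper time: τ_1 + 87.34 = 307.1, so τ_1 = 307.1 − 87.34 = 219.8 μs.
γ_1 = 488.3/219.8 = 2.222; β = √(1 − 1/γ²) = √0.7975.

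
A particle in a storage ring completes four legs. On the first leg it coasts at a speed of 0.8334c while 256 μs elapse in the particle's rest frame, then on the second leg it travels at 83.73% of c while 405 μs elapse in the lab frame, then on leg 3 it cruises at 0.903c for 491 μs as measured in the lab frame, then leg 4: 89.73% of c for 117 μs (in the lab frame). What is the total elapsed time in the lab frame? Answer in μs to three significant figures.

Δt = 1480 μs

Leg 1: γ = 1/√(1 − 0.8334²) = 1/√0.3054 = 1.809; Δt_1 = 1.809 × 256 = 463.2 μs.
Leg 2: 405 μs is already measured in the lab frame.
Leg 3: 491 μs is already measured in the lab frame.
Leg 4: 117 μs is already measured in the lab frame.
Total: 463.2 + 405.0 + 491.0 + 117.0 μs.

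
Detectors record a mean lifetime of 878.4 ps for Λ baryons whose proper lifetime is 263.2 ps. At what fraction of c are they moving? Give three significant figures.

γ = Δt/τ₀ = 878.4/263.2 = 3.337
β = √(1 − 1/γ²) = √(1 − 0.08978) = √0.9102

v = 0.954c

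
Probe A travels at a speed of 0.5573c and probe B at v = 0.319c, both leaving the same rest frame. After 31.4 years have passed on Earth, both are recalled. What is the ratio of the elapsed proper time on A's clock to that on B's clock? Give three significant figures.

τ_A/τ_B = 0.876

A: γ = 1/√(1 − 0.5573²) = 1/√0.6894 = 1.204. B: γ = 1/√(1 − 0.319²) = 1/√0.8982 = 1.055.
τ_A/τ_B = γ_B/γ_A = 1.055/1.204 = 0.8761, so τ_A/τ_B = 0.8761.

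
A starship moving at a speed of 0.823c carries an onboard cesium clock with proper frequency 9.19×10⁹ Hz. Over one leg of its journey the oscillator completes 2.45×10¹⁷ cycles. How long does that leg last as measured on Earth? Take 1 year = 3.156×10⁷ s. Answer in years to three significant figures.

Δt = 1.49 years

γ = 1/√(1 − 0.823²) = 1/√0.3227 = 1.760
Proper time for N cycles: τ = N/f = 2.45×10¹⁷/(9.19×10⁹) = 2.666×10⁷ s = 0.8447 years.
Lab-frame duration Δt = γτ = 1.760 × 0.8447 = 1.487 years.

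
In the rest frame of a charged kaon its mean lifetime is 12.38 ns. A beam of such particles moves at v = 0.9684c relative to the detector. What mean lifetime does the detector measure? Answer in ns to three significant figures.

Δt = 49.6 ns

γ = 1/√(1 − 0.9684²) = 1/√0.06220 = 4.010
The rest-frame lifetime is the proper time; the lab measures the dilated interval Δt = γτ₀ = 4.010 × 12.38 ns.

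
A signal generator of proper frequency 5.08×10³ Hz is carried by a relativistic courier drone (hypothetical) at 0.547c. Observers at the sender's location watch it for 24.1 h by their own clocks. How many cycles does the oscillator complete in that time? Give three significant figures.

N = 3.69×10⁸

γ = 1/√(1 − 0.547²) = 1/√0.7008 = 1.195
During 24.1 h of lab time, the oscillator's proper time advances by τ = Δt/γ = 24.1/1.195 = 20.17 h = 7.263×10⁴ s.
N = f × τ = 5.08×10³ × 7.263×10⁴ = 3.690×10⁸.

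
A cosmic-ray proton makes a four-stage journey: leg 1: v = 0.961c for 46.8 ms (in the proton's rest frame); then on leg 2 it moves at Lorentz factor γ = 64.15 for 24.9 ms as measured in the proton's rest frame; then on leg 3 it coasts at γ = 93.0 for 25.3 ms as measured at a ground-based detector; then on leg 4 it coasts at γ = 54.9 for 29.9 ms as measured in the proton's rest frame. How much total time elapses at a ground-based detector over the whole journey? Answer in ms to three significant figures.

Leg 1: γ = 1/√(1 − 0.961²) = 1/√0.07648 = 3.616; Δt_1 = 3.616 × 46.8 = 169.2 ms.
Leg 2: γ = 64.15; Δt_2 = 64.15 × 24.9 = 1597 ms.
Leg 3: 25.3 ms is already measured at a ground-based detector.
Leg 4: γ = 54.9; Δt_4 = 54.90 × 29.9 = 1642 ms.
Total: 169.2 + 1597 + 25.30 + 1642 ms.

Δt = 3430 ms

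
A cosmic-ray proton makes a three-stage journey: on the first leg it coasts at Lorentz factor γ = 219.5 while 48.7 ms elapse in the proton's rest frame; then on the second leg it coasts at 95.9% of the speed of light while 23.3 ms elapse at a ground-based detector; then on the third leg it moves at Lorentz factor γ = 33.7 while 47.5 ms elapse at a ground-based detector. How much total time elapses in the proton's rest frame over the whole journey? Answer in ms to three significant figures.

τ = 56.7 ms

Leg 1: 48.7 ms is already measured in the proton's rest frame.
Leg 2: β = 0.959; γ = 1/√(1 − 0.959²) = 1/√0.08032 = 3.529; τ_2 = 23.3/3.529 = 6.603 ms.
Leg 3: γ = 33.7; τ_3 = 47.5/33.70 = 1.409 ms.
Total: 48.70 + 6.603 + 1.409 ms.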